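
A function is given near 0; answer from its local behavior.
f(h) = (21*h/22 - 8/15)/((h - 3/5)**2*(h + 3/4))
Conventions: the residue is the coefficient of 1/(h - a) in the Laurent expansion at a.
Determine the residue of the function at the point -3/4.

The residue is -16490/24057.

At the order-1 pole -3/4 set g(h) = (h - (-3/4))*f(h) = (21*h/22 - 8/15)/(h - 3/5)**2.
Simple pole: residue = g(a) at a = -3/4, which is -16490/24057.


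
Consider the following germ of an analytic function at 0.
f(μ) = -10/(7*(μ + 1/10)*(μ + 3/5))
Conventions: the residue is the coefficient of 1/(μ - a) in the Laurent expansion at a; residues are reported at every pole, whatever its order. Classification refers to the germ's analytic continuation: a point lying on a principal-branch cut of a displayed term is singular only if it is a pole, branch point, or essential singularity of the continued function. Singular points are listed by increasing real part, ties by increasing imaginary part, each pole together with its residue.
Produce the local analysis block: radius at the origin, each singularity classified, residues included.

Radius of convergence at 0: 1/10.
At -3/5: a pole of order 1; residue 20/7.
At -1/10: a pole of order 1; residue -20/7.

Denominator factor (μ + 1/10): pole of order 1 at -1/10, modulus 1/10.
Denominator factor (μ + 3/5): pole of order 1 at -3/5, modulus 3/5.
The radius of convergence is the smallest modulus among the singular points: 1/10.
At the order-1 pole -3/5 set g(μ) = (μ - (-3/5))*f(μ) = -10/(7*(μ + 1/10)).
Simple pole: residue = g(a) at a = -3/5, which is 20/7.
At the order-1 pole -1/10 set g(μ) = (μ - (-1/10))*f(μ) = -10/(7*(μ + 3/5)).
Simple pole: residue = g(a) at a = -1/10, which is -20/7.
List the singular points by increasing real part (a conjugate pair: the negative imaginary part first).


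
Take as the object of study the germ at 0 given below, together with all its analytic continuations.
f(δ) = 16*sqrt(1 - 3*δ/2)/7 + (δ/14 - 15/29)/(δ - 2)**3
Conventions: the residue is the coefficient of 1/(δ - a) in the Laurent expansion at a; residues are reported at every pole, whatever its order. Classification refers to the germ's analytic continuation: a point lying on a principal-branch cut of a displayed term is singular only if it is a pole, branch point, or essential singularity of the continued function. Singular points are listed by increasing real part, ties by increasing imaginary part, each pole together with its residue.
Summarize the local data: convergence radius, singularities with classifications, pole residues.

Radius of convergence at 0: 2/3.
At 2/3: an algebraic (square-root) branch point.
At 2: a pole of order 3; residue 0.

Denominator factor (δ - 2)^3: pole of order 3 at 2, modulus 2.
Branch term (16/7)*sqrt(1 - δ/(2/3)): its argument vanishes at δ = 2/3, a square-root branch point, modulus 2/3.
The radius of convergence is the smallest modulus among the singular points: 2/3.
The branch term is analytic at 2 and contributes nothing to the residue; only the rational part matters.
At the order-3 pole 2 set g(δ) = (δ - (2))^3*(rational part) = δ/14 - 15/29.
Order-3 pole: residue = g''(a)/2; g''(2) = 0, so the residue is 0.
List the singular points by increasing real part (a conjugate pair: the negative imaginary part first).


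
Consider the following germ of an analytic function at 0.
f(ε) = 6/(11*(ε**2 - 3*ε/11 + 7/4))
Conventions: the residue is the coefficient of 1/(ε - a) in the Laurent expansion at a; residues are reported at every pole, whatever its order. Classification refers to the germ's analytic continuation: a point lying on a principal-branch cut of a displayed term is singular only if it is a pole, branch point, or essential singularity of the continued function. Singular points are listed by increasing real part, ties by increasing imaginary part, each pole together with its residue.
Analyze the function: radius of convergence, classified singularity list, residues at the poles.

Radius of convergence at 0: (1/2)*sqrt(7).
At (3/22) - ((1/22)*sqrt(838))*i: a pole of order 1; residue ((3/419)*sqrt(838))*i.
At (3/22) + ((1/22)*sqrt(838))*i: a pole of order 1; residue -((3/419)*sqrt(838))*i.

Denominator factor (ε**2 - 3*ε/11 + 7/4): discriminant -838/121, complex-conjugate roots (3/22) + ((1/22)*sqrt(838))*i and (3/22) - ((1/22)*sqrt(838))*i; poles of order 1, moduli (1/2)*sqrt(7) and (1/2)*sqrt(7).
The radius of convergence is the smallest modulus among the singular points: (1/2)*sqrt(7).
The factor ε**2 - 3*ε/11 + 7/4 splits as (ε - a)(ε - a') with a = (3/22) - ((1/22)*sqrt(838))*i, a' = (3/22) + ((1/22)*sqrt(838))*i. At the order-1 pole a set g(ε) = (ε - a)*f(ε) = [6/11] / (ε - a').
Simple pole: residue = g(a) at a = (3/22) - ((1/22)*sqrt(838))*i, which is ((3/419)*sqrt(838))*i.
The factor ε**2 - 3*ε/11 + 7/4 splits as (ε - a)(ε - a') with a = (3/22) + ((1/22)*sqrt(838))*i, a' = (3/22) - ((1/22)*sqrt(838))*i. At the order-1 pole a set g(ε) = (ε - a)*f(ε) = [6/11] / (ε - a').
Simple pole: residue = g(a) at a = (3/22) + ((1/22)*sqrt(838))*i, which is -((3/419)*sqrt(838))*i.
List the singular points by increasing real part (a conjugate pair: the negative imaginary part first).


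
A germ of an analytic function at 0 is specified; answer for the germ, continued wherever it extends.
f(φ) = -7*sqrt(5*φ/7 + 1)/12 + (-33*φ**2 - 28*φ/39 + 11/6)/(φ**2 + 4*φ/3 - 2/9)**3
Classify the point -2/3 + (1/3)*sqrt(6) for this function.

The denominator factor φ**2 + 4*φ/3 - 2/9 vanishes at -2/3 + (1/3)*sqrt(6) and appears to the power 3; the numerator there equals -8039/234 + (1688/117)*sqrt(6), nonzero, and no other factor vanishes.
The branch terms are analytic at this point.
Hence a pole whose order is the multiplicity, 3.

The point is a pole of order 3.


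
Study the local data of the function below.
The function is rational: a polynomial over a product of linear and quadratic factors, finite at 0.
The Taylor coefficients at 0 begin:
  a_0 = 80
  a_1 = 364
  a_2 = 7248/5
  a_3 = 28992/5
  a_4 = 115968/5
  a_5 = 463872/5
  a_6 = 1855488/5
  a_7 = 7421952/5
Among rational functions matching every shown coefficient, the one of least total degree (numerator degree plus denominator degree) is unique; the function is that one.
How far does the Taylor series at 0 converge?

No rational of total degree below 3 reproduces all 8 coefficients; solving the [2/1] Pade equations on them gives f(χ) = (8*χ**2/5 - 11*χ - 20)/(χ - 1/4), whose expansion matches every shown term.
Denominator factor (χ - 1/4): pole of order 1 at 1/4, modulus 1/4.
The radius of convergence is the smallest modulus among the singular points: 1/4.

The radius of convergence is 1/4.


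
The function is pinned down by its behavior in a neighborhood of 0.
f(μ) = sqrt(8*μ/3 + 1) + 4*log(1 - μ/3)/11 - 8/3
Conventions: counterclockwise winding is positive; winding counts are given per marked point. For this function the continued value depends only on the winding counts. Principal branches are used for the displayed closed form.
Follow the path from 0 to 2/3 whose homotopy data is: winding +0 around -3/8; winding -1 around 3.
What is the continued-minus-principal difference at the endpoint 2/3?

The rational part is single-valued and drops out of the difference; each branch term changes only by its own monodromy.
(1)*sqrt(1 - μ/(-3/8)): winding +0 is even, the square root returns to the same sheet, contribution 0.
(4/11)*log(1 - μ/(3)): each positive loop around 3 adds 2*pi*i to the log, so winding -1 contributes (4/11)*(-1)*2*pi*i = -(8/11)*pi*i.
Summing the contributions at μ = 2/3 gives -(8/11)*pi*i.

Continued minus principal equals -(8/11)*pi*i.


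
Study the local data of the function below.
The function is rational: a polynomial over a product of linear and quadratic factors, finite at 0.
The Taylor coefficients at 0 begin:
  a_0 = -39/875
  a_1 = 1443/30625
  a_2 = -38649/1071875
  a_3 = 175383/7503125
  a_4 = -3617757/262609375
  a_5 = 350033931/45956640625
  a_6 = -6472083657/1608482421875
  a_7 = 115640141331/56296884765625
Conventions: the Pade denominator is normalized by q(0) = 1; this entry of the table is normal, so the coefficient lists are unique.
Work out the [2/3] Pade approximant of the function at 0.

Taylor coefficients needed (read off): a_0 = -39/875, a_1 = 1443/30625, a_2 = -38649/1071875, a_3 = 175383/7503125, a_4 = -3617757/262609375, a_5 = 350033931/45956640625.
Write the denominator as Q(v) = 1 + q1*v + q2*v^2 + q3*v^3. Requiring Q*f - P = O(v^6) with deg P <= 2 kills the coefficients of v^3..v^5 in Q*f:
  v^3: a_3 + q1*a_2 + q2*a_1 + q3*a_0 = 0, i.e. 175383/7503125 + (-38649/1071875)*q1 + (1443/30625)*q2 + (-39/875)*q3 = 0.
  v^4: a_4 + q1*a_3 + q2*a_2 + q3*a_1 = 0, i.e. -3617757/262609375 + (175383/7503125)*q1 + (-38649/1071875)*q2 + (1443/30625)*q3 = 0.
  v^5: a_5 + q1*a_4 + q2*a_3 + q3*a_2 = 0, i.e. 350033931/45956640625 + (-3617757/262609375)*q1 + (175383/7503125)*q2 + (-38649/1071875)*q3 = 0.
Solving this linear system: q1 = 2481/2380, q2 = 3837/11900, q3 = 327/14875.
The numerator is Q*f truncated at degree 2: P0 = a_0 = -39/875; P1 = a_1 + q1*a_0 = 39/59500; P2 = a_2 + q1*a_1 + q2*a_0 = -39/29750.

The Pade approximant has numerator coefficients [-39/875, 39/59500, -39/29750]; denominator coefficients [1, 2481/2380, 3837/11900, 327/14875].


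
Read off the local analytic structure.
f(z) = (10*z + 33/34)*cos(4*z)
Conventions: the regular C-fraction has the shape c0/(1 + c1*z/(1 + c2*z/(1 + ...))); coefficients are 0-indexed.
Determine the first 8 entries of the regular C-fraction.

Taylor coefficients (expand at 0): a_0 = 33/34, a_1 = 10, a_2 = -132/17, a_3 = -80, a_4 = 176/17, a_5 = 320/3, a_6 = -1408/255, a_7 = -512/9.
c0 = a_0 = 33/34. Peel one level at a time: if S = 1 + c*z/S' with S'(0) = 1, then c is the z-coefficient of S and S' = c*z/(S - 1).
S_1 = c0/f = 1 + (-340/33)*z + (124312/1089)*z^2 + ...; c1 = -340/33.
S_2 = c1*z/(S_1 - 1) = 1 + (31078/2805)*z + (62156/7225)*z^2 + ...; c2 = 31078/2805.
S_3 = c2*z/(S_2 - 1) = 1 + (-66/85)*z + (-7260/15539)*z^2 + ...; c3 = -66/85.
S_4 = c3*z/(S_3 - 1) = 1 + (-9350/15539)*z + (-4228503500/724381563)*z^2 + ...; c4 = -9350/15539.
S_5 = c4*z/(S_4 - 1) = 1 + (-4974710/512787)*z + (42352722884/423049275)*z^2 + ...; c5 = -4974710/512787.
S_6 = c5*z/(S_5 - 1) = 1 + (21176361442/2052067875)*z + (658118960894476/3866834310015625)*z^2 + ...; c6 = 21176361442/2052067875.
S_7 = c6*z/(S_6 - 1) = 1 + (-1025574/62183875)*z + ...; c7 = -1025574/62183875.

The regular C-fraction coefficients are [33/34, -340/33, 31078/2805, -66/85, -9350/15539, -4974710/512787, 21176361442/2052067875, -1025574/62183875].


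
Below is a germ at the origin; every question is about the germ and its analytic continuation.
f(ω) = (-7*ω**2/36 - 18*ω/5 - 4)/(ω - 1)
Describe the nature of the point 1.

The denominator factor ω - 1 vanishes at 1 and appears to the power 1; the numerator there equals -1403/180, nonzero, and no other factor vanishes.
Hence a pole whose order is the multiplicity, 1.

The point is a pole of order 1.


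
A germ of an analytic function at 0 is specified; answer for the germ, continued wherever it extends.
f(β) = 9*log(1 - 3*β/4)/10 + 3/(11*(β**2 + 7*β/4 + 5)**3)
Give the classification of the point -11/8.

The point is a regular point.

Denominator factors: β**2 + 7*β/4 + 5 = 287/64 at β = -11/8 — none vanishes.
Branch term log(1 - β/(4/3)): argument at -11/8 is 65/32, nonzero, so -11/8 is not its branch point (a point on a principal cut is still regular for the continued germ).
So the germ continues analytically to -11/8.


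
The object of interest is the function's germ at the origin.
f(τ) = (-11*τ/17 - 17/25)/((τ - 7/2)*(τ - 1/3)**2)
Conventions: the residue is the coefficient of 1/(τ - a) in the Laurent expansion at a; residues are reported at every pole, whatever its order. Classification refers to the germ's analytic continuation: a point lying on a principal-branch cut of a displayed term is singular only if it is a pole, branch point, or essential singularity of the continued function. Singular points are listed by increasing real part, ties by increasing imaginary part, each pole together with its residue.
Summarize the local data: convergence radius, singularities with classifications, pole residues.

Denominator factor (τ - 1/3)^2: pole of order 2 at 1/3, modulus 1/3.
Denominator factor (τ - 7/2): pole of order 1 at 7/2, modulus 7/2.
The radius of convergence is the smallest modulus among the singular points: 1/3.
At the order-2 pole 1/3 set g(τ) = (τ - (1/3))^2*f(τ) = (-11*τ/17 - 17/25)/(τ - 7/2).
Order-2 pole: residue = g'(a); g'(1/3) = 45054/153425, so the residue is 45054/153425.
At the order-1 pole 7/2 set g(τ) = (τ - (7/2))*f(τ) = (-11*τ/17 - 17/25)/(τ - 1/3)**2.
Simple pole: residue = g(a) at a = 7/2, which is -45054/153425.
List the singular points by increasing real part (a conjugate pair: the negative imaginary part first).

Radius of convergence at 0: 1/3.
At 1/3: a pole of order 2; residue 45054/153425.
At 7/2: a pole of order 1; residue -45054/153425.


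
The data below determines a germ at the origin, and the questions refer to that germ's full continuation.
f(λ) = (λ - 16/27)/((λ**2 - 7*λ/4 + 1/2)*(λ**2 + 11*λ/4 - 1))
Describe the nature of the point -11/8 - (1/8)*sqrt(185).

The point is a pole of order 1.

The denominator factor λ**2 + 11*λ/4 - 1 vanishes at -11/8 - (1/8)*sqrt(185) and appears to the power 1; the numerator there equals -425/216 - (1/8)*sqrt(185), nonzero, and no other factor vanishes.
Hence a pole whose order is the multiplicity, 1.


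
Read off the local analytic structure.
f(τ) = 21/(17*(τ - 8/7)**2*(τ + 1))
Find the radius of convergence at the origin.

The radius of convergence is 1.

Denominator factor (τ + 1): pole of order 1 at -1, modulus 1.
Denominator factor (τ - 8/7)^2: pole of order 2 at 8/7, modulus 8/7.
The radius of convergence is the smallest modulus among the singular points: 1.


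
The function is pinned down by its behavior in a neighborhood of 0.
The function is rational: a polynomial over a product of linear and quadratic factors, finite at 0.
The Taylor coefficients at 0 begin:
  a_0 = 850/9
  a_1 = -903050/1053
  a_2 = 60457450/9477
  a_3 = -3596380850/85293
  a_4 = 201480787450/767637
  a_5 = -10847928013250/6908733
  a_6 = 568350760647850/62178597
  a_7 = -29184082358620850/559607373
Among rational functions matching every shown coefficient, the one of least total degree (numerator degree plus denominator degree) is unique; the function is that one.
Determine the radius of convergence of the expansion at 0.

The radius of convergence is 1/5.

No rational of total degree below 5 reproduces all 8 coefficients; solving the [1/4] Pade equations on them gives f(ψ) = (-35*ψ/26 - 17/6)/((ψ + 1/5)**2*(ψ**2 + ψ/3 - 3/4)), whose expansion matches every shown term.
Denominator factor (ψ**2 + ψ/3 - 3/4): discriminant 28/9, real irrational roots -1/6 + (1/3)*sqrt(7) and -1/6 - (1/3)*sqrt(7); poles of order 1, moduli -1/6 + (1/3)*sqrt(7) and 1/6 + (1/3)*sqrt(7).
Denominator factor (ψ + 1/5)^2: pole of order 2 at -1/5, modulus 1/5.
The radius of convergence is the smallest modulus among the singular points: 1/5.


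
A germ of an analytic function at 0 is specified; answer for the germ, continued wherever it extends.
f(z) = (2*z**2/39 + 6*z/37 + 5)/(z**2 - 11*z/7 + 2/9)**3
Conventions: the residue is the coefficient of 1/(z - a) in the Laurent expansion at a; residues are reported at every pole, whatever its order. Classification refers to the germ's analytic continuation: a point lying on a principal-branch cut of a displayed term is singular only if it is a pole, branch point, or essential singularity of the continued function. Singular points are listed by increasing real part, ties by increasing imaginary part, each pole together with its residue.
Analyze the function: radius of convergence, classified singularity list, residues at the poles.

Radius of convergence at 0: 11/14 - (1/42)*sqrt(697).
At 11/14 - (1/42)*sqrt(697): a pole of order 3; residue -(60728902542/162870867913)*sqrt(697).
At 11/14 + (1/42)*sqrt(697): a pole of order 3; residue (60728902542/162870867913)*sqrt(697).


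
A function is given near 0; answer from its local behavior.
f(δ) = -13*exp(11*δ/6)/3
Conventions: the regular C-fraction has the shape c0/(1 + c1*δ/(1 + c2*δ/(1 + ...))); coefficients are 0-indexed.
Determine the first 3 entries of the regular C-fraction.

Taylor coefficients (expand at 0): a_0 = -13/3, a_1 = -143/18, a_2 = -1573/216.
c0 = a_0 = -13/3. Peel one level at a time: if S = 1 + c*δ/S' with S'(0) = 1, then c is the δ-coefficient of S and S' = c*δ/(S - 1).
S_1 = c0/f = 1 + (-11/6)*δ + (121/72)*δ^2 + ...; c1 = -11/6.
S_2 = c1*δ/(S_1 - 1) = 1 + (11/12)*δ + ...; c2 = 11/12.

The regular C-fraction coefficients are [-13/3, -11/6, 11/12].


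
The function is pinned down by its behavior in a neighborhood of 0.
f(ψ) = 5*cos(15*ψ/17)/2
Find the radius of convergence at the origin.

The radius of convergence is infinite.

The factor cos(15*ψ/17) is entire and contributes no finite singular point.
The polynomial part has no poles.
No finite singular points: the Taylor series at 0 converges everywhere.


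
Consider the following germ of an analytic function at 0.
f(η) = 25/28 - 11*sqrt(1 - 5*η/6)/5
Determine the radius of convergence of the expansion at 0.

The radius of convergence is 6/5.

Branch term (-11/5)*sqrt(1 - η/(6/5)): its argument vanishes at η = 6/5, a square-root branch point, modulus 6/5.
The radius of convergence is the smallest modulus among the singular points: 6/5.


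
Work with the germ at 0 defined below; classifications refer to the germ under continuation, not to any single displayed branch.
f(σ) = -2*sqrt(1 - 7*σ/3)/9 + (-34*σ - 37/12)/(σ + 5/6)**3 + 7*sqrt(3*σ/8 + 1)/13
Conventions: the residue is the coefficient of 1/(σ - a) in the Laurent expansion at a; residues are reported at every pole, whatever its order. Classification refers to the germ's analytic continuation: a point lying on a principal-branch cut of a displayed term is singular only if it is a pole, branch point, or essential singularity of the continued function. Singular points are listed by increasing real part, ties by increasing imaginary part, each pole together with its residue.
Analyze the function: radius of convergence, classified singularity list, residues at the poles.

Radius of convergence at 0: 3/7.
At -8/3: an algebraic (square-root) branch point.
At -5/6: a pole of order 3; residue 0.
At 3/7: an algebraic (square-root) branch point.

Denominator factor (σ + 5/6)^3: pole of order 3 at -5/6, modulus 5/6.
Branch term (7/13)*sqrt(1 - σ/(-8/3)): its argument vanishes at σ = -8/3, a square-root branch point, modulus 8/3.
Branch term (-2/9)*sqrt(1 - σ/(3/7)): its argument vanishes at σ = 3/7, a square-root branch point, modulus 3/7.
The radius of convergence is the smallest modulus among the singular points: 3/7.
The branch terms are analytic at -5/6 and contribute nothing to the residue; only the rational part matters.
At the order-3 pole -5/6 set g(σ) = (σ - (-5/6))^3*(rational part) = -34*σ - 37/12.
Order-3 pole: residue = g''(a)/2; g''(-5/6) = 0, so the residue is 0.
List the singular points by increasing real part (a conjugate pair: the negative imaginary part first).


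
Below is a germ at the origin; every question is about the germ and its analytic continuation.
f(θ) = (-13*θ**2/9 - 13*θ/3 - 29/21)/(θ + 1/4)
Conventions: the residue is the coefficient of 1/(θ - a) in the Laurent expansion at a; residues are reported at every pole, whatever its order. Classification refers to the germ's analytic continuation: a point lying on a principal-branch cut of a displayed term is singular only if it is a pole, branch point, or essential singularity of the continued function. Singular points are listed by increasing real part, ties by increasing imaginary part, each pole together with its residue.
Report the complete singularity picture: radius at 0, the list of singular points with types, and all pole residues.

Denominator factor (θ + 1/4): pole of order 1 at -1/4, modulus 1/4.
The radius of convergence is the smallest modulus among the singular points: 1/4.
At the order-1 pole -1/4 set g(θ) = (θ - (-1/4))*f(θ) = -13*θ**2/9 - 13*θ/3 - 29/21.
Simple pole: residue = g(a) at a = -1/4, which is -391/1008.

Radius of convergence at 0: 1/4.
At -1/4: a pole of order 1; residue -391/1008.


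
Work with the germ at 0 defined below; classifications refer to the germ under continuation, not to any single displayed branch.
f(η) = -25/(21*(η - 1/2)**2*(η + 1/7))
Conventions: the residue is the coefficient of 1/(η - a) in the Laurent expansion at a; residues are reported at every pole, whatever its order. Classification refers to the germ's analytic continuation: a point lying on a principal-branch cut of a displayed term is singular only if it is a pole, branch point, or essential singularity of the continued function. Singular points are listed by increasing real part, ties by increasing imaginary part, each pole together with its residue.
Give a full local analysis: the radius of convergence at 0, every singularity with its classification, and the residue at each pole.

Radius of convergence at 0: 1/7.
At -1/7: a pole of order 1; residue -700/243.
At 1/2: a pole of order 2; residue 700/243.

Denominator factor (η - 1/2)^2: pole of order 2 at 1/2, modulus 1/2.
Denominator factor (η + 1/7): pole of order 1 at -1/7, modulus 1/7.
The radius of convergence is the smallest modulus among the singular points: 1/7.
At the order-1 pole -1/7 set g(η) = (η - (-1/7))*f(η) = -25/(21*(η - 1/2)**2).
Simple pole: residue = g(a) at a = -1/7, which is -700/243.
At the order-2 pole 1/2 set g(η) = (η - (1/2))^2*f(η) = -25/(21*(η + 1/7)).
Order-2 pole: residue = g'(a); g'(1/2) = 700/243, so the residue is 700/243.
List the singular points by increasing real part (a conjugate pair: the negative imaginary part first).


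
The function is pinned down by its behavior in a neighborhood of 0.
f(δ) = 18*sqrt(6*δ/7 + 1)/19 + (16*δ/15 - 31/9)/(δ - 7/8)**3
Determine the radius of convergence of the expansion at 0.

The radius of convergence is 7/8.

Denominator factor (δ - 7/8)^3: pole of order 3 at 7/8, modulus 7/8.
Branch term (18/19)*sqrt(1 - δ/(-7/6)): its argument vanishes at δ = -7/6, a square-root branch point, modulus 7/6.
The radius of convergence is the smallest modulus among the singular points: 7/8.


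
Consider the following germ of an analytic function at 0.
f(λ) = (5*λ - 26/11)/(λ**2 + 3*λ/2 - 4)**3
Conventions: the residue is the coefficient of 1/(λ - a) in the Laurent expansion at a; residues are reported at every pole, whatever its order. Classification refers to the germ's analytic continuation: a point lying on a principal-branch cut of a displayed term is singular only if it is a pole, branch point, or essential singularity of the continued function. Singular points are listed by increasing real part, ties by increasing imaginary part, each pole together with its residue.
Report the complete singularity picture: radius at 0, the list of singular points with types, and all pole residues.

Radius of convergence at 0: -3/4 + (1/4)*sqrt(73).
At -3/4 - (1/4)*sqrt(73): a pole of order 3; residue (12912/4279187)*sqrt(73).
At -3/4 + (1/4)*sqrt(73): a pole of order 3; residue -(12912/4279187)*sqrt(73).


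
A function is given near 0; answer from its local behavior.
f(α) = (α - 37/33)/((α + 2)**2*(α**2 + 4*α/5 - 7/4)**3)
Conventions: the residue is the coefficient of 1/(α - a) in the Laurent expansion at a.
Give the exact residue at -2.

At the order-2 pole -2 set g(α) = (α - (-2))^2*f(α) = (α - 37/33)/(α**2 + 4*α/5 - 7/4)**3.
Order-2 pole: residue = g'(a); g'(-2) = -51592000/314171, so the residue is -51592000/314171.

The residue is -51592000/314171.


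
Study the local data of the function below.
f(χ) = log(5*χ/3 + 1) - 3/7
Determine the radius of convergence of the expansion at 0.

The radius of convergence is 3/5.

Branch term (1)*log(1 - χ/(-3/5)): its argument vanishes at χ = -3/5, a logarithmic branch point, modulus 3/5.
The radius of convergence is the smallest modulus among the singular points: 3/5.


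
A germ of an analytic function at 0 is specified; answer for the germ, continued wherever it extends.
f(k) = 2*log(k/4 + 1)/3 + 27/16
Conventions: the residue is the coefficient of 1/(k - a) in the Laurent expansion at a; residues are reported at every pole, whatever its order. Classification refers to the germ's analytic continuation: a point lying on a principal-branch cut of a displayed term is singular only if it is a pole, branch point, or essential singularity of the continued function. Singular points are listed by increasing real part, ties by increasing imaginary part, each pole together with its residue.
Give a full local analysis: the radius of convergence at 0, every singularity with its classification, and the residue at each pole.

Branch term (2/3)*log(1 - k/(-4)): its argument vanishes at k = -4, a logarithmic branch point, modulus 4.
The radius of convergence is the smallest modulus among the singular points: 4.

Radius of convergence at 0: 4.
At -4: a logarithmic branch point.


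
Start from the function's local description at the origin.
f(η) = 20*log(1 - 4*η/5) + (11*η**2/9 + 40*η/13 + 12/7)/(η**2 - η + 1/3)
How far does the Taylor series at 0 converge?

The radius of convergence is (1/3)*sqrt(3).

Denominator factor (η**2 - η + 1/3): discriminant -1/3, complex-conjugate roots (1/2) + ((1/6)*sqrt(3))*i and (1/2) - ((1/6)*sqrt(3))*i; poles of order 1, moduli (1/3)*sqrt(3) and (1/3)*sqrt(3).
Branch term (20)*log(1 - η/(5/4)): its argument vanishes at η = 5/4, a logarithmic branch point, modulus 5/4.
The radius of convergence is the smallest modulus among the singular points: (1/3)*sqrt(3).


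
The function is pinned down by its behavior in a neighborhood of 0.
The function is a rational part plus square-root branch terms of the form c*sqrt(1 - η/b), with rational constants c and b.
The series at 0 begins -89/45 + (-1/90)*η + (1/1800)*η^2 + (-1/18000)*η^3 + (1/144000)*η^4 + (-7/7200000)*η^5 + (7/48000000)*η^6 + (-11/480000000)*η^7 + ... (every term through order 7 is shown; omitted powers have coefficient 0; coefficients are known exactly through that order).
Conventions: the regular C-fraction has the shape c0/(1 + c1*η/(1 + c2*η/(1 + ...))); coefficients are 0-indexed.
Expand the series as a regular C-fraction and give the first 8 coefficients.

The regular C-fraction coefficients are [-89/45, -1/178, 99/1780, 89/1980, 109/1980, 99/2180, 119/2180, 109/2380].

Taylor coefficients (read off): a_0 = -89/45, a_1 = -1/90, a_2 = 1/1800, a_3 = -1/18000, a_4 = 1/144000, a_5 = -7/7200000, a_6 = 7/48000000, a_7 = -11/480000000.
c0 = a_0 = -89/45. Peel one level at a time: if S = 1 + c*η/S' with S'(0) = 1, then c is the η-coefficient of S and S' = c*η/(S - 1).
S_1 = c0/f = 1 + (-1/178)*η + (99/316840)*η^2 + ...; c1 = -1/178.
S_2 = c1*η/(S_1 - 1) = 1 + (99/1780)*η + (-1/400)*η^2 + ...; c2 = 99/1780.
S_3 = c2*η/(S_2 - 1) = 1 + (89/1980)*η + (-9701/3920400)*η^2 + ...; c3 = 89/1980.
S_4 = c3*η/(S_3 - 1) = 1 + (109/1980)*η + (-1/400)*η^2 + ...; c4 = 109/1980.
S_5 = c4*η/(S_4 - 1) = 1 + (99/2180)*η + (-11781/4752400)*η^2 + ...; c5 = 99/2180.
S_6 = c5*η/(S_5 - 1) = 1 + (119/2180)*η + (-1/400)*η^2 + ...; c6 = 119/2180.
S_7 = c6*η/(S_6 - 1) = 1 + (109/2380)*η + ...; c7 = 109/2380.


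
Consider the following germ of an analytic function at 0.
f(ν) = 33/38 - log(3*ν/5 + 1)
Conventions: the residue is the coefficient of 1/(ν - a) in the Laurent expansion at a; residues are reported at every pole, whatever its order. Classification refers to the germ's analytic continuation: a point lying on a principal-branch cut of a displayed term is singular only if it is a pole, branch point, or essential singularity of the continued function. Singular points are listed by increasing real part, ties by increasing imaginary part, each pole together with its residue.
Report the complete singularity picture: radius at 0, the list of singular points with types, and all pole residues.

Branch term (-1)*log(1 - ν/(-5/3)): its argument vanishes at ν = -5/3, a logarithmic branch point, modulus 5/3.
The radius of convergence is the smallest modulus among the singular points: 5/3.

Radius of convergence at 0: 5/3.
At -5/3: a logarithmic branch point.


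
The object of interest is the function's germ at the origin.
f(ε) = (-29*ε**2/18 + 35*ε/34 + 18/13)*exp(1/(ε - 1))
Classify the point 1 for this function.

The point is an essential singularity.

The exponent 1/(ε - (1)) has a pole at 1, so exp(1/(ε - (1))) takes every nonzero value near it: an essential singularity (not a pole of any order).


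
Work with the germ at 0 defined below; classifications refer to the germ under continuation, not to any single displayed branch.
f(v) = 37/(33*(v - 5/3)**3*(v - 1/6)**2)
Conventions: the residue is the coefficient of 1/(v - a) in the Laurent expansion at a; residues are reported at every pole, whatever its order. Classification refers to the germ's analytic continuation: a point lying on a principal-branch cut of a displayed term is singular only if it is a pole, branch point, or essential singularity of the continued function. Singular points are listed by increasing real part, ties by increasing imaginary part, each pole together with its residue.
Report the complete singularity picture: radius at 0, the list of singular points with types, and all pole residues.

Radius of convergence at 0: 1/6.
At 1/6: a pole of order 2; residue -592/891.
At 5/3: a pole of order 3; residue 592/891.

Denominator factor (v - 5/3)^3: pole of order 3 at 5/3, modulus 5/3.
Denominator factor (v - 1/6)^2: pole of order 2 at 1/6, modulus 1/6.
The radius of convergence is the smallest modulus among the singular points: 1/6.
At the order-2 pole 1/6 set g(v) = (v - (1/6))^2*f(v) = 37/(33*(v - 5/3)**3).
Order-2 pole: residue = g'(a); g'(1/6) = -592/891, so the residue is -592/891.
At the order-3 pole 5/3 set g(v) = (v - (5/3))^3*f(v) = 37/(33*(v - 1/6)**2).
Order-3 pole: residue = g''(a)/2; g''(5/3) = 1184/891, so the residue is 592/891.
List the singular points by increasing real part (a conjugate pair: the negative imaginary part first).


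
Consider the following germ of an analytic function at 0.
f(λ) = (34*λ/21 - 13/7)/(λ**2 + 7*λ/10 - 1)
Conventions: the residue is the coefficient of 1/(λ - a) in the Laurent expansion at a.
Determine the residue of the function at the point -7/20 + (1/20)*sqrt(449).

The factor λ**2 + 7*λ/10 - 1 splits as (λ - a)(λ - a') with a = -7/20 + (1/20)*sqrt(449), a' = -7/20 - (1/20)*sqrt(449). At the order-1 pole a set g(λ) = (λ - a)*f(λ) = [34*λ/21 - 13/7] / (λ - a').
Simple pole: residue = g(a) at a = -7/20 + (1/20)*sqrt(449), which is 17/21 - (509/9429)*sqrt(449).

The residue is 17/21 - (509/9429)*sqrt(449).


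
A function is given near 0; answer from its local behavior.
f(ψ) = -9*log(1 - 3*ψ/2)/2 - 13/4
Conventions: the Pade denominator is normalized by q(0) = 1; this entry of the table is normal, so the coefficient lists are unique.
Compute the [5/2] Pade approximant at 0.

The Pade approximant has numerator coefficients [-13/4, 96/7, -1443/112, 81/56, 243/896, 243/4480]; denominator coefficients [1, -15/7, 15/14].

Taylor coefficients needed (expand at 0): a_0 = -13/4, a_1 = 27/4, a_2 = 81/16, a_3 = 81/16, a_4 = 729/128, a_5 = 2187/320, a_6 = 2187/256, a_7 = 19683/1792.
Write the denominator as Q(ψ) = 1 + q1*ψ + q2*ψ^2. Requiring Q*f - P = O(ψ^8) with deg P <= 5 kills the coefficients of ψ^6..ψ^7 in Q*f:
  ψ^6: a_6 + q1*a_5 + q2*a_4 = 0, i.e. 2187/256 + (2187/320)*q1 + (729/128)*q2 = 0.
  ψ^7: a_7 + q1*a_6 + q2*a_5 = 0, i.e. 19683/1792 + (2187/256)*q1 + (2187/320)*q2 = 0.
Solving this linear system: q1 = -15/7, q2 = 15/14.
The numerator is Q*f truncated at degree 5: P0 = a_0 = -13/4; P1 = a_1 + q1*a_0 = 96/7; P2 = a_2 + q1*a_1 + q2*a_0 = -1443/112; P3 = a_3 + q1*a_2 + q2*a_1 = 81/56; P4 = a_4 + q1*a_3 + q2*a_2 = 243/896; P5 = a_5 + q1*a_4 + q2*a_3 = 243/4480.


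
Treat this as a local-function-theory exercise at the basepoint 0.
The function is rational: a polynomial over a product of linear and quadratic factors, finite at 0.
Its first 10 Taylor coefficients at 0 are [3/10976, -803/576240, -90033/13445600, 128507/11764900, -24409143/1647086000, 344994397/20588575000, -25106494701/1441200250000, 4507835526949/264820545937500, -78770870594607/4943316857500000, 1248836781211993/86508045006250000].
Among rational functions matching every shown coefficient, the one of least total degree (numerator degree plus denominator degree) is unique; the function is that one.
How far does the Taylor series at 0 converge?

The radius of convergence is 7/5.

No rational of total degree below 8 reproduces all 10 coefficients; solving the [2/6] Pade equations on them gives f(β) = (3*β**2 + β/3 - 3/32)/((β - 5)**3*(β + 7/5)**3), whose expansion matches every shown term.
Denominator factor (β + 7/5)^3: pole of order 3 at -7/5, modulus 7/5.
Denominator factor (β - 5)^3: pole of order 3 at 5, modulus 5.
The radius of convergence is the smallest modulus among the singular points: 7/5.


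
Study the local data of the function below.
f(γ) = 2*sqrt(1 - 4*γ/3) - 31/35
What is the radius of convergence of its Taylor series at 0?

The radius of convergence is 3/4.

Branch term (2)*sqrt(1 - γ/(3/4)): its argument vanishes at γ = 3/4, a square-root branch point, modulus 3/4.
The radius of convergence is the smallest modulus among the singular points: 3/4.


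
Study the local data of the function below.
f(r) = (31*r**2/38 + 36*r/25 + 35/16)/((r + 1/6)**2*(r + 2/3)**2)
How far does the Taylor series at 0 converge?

The radius of convergence is 1/6.

Denominator factor (r + 2/3)^2: pole of order 2 at -2/3, modulus 2/3.
Denominator factor (r + 1/6)^2: pole of order 2 at -1/6, modulus 1/6.
The radius of convergence is the smallest modulus among the singular points: 1/6.


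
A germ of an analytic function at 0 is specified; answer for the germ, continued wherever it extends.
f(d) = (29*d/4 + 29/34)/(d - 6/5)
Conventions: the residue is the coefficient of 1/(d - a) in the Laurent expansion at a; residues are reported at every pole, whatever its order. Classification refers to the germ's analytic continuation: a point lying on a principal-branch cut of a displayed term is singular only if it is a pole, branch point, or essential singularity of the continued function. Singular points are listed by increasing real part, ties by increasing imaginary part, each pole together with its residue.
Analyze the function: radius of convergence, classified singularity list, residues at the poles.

Denominator factor (d - 6/5): pole of order 1 at 6/5, modulus 6/5.
The radius of convergence is the smallest modulus among the singular points: 6/5.
At the order-1 pole 6/5 set g(d) = (d - (6/5))*f(d) = 29*d/4 + 29/34.
Simple pole: residue = g(a) at a = 6/5, which is 812/85.

Radius of convergence at 0: 6/5.
At 6/5: a pole of order 1; residue 812/85.


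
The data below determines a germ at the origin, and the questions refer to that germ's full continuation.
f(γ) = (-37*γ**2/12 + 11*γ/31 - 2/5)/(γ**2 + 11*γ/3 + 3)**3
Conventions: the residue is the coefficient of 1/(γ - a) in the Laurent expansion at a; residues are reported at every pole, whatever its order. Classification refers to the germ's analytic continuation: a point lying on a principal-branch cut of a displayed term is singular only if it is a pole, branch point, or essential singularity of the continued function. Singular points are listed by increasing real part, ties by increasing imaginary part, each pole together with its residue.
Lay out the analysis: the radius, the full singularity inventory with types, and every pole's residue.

Radius of convergence at 0: 11/6 - (1/6)*sqrt(13).
At -11/6 - (1/6)*sqrt(13): a pole of order 3; residue (9982269/1362140)*sqrt(13).
At -11/6 + (1/6)*sqrt(13): a pole of order 3; residue -(9982269/1362140)*sqrt(13).


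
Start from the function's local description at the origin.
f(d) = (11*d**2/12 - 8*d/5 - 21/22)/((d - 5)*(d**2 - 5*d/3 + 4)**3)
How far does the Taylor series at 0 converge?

The radius of convergence is 2.

Denominator factor (d**2 - 5*d/3 + 4)^3: discriminant -119/9, complex-conjugate roots (5/6) + ((1/6)*sqrt(119))*i and (5/6) - ((1/6)*sqrt(119))*i; poles of order 3, moduli 2 and 2.
Denominator factor (d - 5): pole of order 1 at 5, modulus 5.
The radius of convergence is the smallest modulus among the singular points: 2.


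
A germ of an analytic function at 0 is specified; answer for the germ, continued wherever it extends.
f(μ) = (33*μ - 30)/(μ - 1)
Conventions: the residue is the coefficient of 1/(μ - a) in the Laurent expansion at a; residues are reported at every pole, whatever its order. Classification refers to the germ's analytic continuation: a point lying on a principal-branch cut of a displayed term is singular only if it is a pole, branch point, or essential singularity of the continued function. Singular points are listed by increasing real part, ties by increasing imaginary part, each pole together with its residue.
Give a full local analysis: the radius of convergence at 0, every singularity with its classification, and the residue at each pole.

Denominator factor (μ - 1): pole of order 1 at 1, modulus 1.
The radius of convergence is the smallest modulus among the singular points: 1.
At the order-1 pole 1 set g(μ) = (μ - (1))*f(μ) = 33*μ - 30.
Simple pole: residue = g(a) at a = 1, which is 3.

Radius of convergence at 0: 1.
At 1: a pole of order 1; residue 3.


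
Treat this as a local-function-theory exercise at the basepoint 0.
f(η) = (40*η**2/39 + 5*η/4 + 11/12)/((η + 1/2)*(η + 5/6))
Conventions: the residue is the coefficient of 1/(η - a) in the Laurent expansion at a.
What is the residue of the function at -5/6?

The residue is -1649/936.

At the order-1 pole -5/6 set g(η) = (η - (-5/6))*f(η) = (40*η**2/39 + 5*η/4 + 11/12)/(η + 1/2).
Simple pole: residue = g(a) at a = -5/6, which is -1649/936.


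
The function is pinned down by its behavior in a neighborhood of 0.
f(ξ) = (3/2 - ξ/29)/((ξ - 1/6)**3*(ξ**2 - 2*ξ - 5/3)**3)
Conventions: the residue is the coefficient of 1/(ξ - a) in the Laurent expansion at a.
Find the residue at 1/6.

At the order-3 pole 1/6 set g(ξ) = (ξ - (1/6))^3*f(ξ) = (3/2 - ξ/29)/(ξ**2 - 2*ξ - 5/3)**3.
Order-3 pole: residue = g''(a)/2; g''(1/6) = -119538270720/52322651179, so the residue is -59769135360/52322651179.

The residue is -59769135360/52322651179.


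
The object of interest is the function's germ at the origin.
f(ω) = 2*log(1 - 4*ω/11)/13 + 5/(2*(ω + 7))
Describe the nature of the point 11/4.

The term (2/13)*log(1 - ω/(11/4)) has argument 1 - 11/4/(11/4) = 0 at 11/4: a logarithmic (infinitely-sheeted) branch point; the remaining terms are analytic or single-valued there.

The point is a logarithmic branch point.


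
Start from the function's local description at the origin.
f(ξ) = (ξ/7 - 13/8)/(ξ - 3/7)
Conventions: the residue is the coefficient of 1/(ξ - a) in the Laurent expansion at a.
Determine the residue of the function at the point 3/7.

At the order-1 pole 3/7 set g(ξ) = (ξ - (3/7))*f(ξ) = ξ/7 - 13/8.
Simple pole: residue = g(a) at a = 3/7, which is -613/392.

The residue is -613/392.


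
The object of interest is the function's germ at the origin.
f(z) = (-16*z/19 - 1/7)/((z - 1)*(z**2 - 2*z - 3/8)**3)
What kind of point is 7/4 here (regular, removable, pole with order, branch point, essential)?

Denominator factors: z**2 - 2*z - 3/8 = -13/16 at z = 7/4; z - 1 = 3/4 at z = 7/4 — none vanishes.
So the germ continues analytically to 7/4.

The point is a regular point.


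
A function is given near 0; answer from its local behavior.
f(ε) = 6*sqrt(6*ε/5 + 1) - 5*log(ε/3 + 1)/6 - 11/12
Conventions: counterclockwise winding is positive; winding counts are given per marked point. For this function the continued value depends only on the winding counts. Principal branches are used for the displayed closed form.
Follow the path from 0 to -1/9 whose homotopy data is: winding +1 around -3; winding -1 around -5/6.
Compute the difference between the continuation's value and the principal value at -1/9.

Continued minus principal equals (-(4/5)*sqrt(195)) - ((5/3)*pi)*i.

The rational part is single-valued and drops out of the difference; each branch term changes only by its own monodromy.
(6)*sqrt(1 - ε/(-5/6)): winding -1 is odd, the square root flips sign, contributing -2*(6)*sqrt(1 - (-1/9)/(-5/6)) = -2*(6)*sqrt(13/15) = -(4/5)*sqrt(195).
(-5/6)*log(1 - ε/(-3)): each positive loop around -3 adds 2*pi*i to the log, so winding +1 contributes (-5/6)*(1)*2*pi*i = -(5/3)*pi*i.
Summing the contributions at ε = -1/9 gives (-(4/5)*sqrt(195)) - ((5/3)*pi)*i.
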